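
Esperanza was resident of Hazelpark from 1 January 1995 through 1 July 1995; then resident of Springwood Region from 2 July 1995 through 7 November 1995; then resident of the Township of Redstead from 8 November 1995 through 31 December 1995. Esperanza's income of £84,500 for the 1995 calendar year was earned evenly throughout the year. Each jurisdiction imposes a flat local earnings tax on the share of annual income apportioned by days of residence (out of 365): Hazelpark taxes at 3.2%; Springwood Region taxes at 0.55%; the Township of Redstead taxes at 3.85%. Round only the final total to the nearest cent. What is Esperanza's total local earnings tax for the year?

Hazelpark, 1 January – 1 July 1995: 182 days → £84,500 × 3.2% × 182/365 = £1,348.2959
Springwood Region, 2 July – 7 November 1995: 129 days → £84,500 × 0.55% × 129/365 = £164.2541
The Township of Redstead, 8 November – 31 December 1995: 54 days → £84,500 × 3.85% × 54/365 = £481.3027
Total = £1,993.8527

£1,993.85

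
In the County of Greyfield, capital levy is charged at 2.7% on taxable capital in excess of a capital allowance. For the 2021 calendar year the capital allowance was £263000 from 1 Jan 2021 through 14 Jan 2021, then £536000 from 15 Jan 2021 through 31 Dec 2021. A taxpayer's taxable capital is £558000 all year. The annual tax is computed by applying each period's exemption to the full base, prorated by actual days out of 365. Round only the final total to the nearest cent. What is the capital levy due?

1 Jan – 14 Jan 2021: 14 days, exemption £263000 → (£558000 − £263000) × 2.7% × 14/365 = £305.5068
15 Jan – 31 Dec 2021: 351 days, exemption £536000 → (£558000 − £536000) × 2.7% × 351/365 = £571.2164
Total = £876.7233

£876.72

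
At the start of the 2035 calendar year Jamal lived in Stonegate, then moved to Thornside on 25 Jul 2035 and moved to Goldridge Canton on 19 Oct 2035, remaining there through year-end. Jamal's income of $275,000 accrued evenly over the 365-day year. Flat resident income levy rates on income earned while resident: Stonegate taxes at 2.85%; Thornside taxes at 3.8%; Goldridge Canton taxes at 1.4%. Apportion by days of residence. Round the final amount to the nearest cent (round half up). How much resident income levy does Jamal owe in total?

$7,644.62

Stonegate, 1 Jan – 24 Jul 2035: 205 days → $275,000 × 2.85% × 205/365 = $4,401.8836
Thornside, 25 Jul – 18 Oct 2035: 86 days → $275,000 × 3.8% × 86/365 = $2,462.1918
Goldridge Canton, 19 Oct – 31 Dec 2035: 74 days → $275,000 × 1.4% × 74/365 = $780.5479
Total = $7,644.6233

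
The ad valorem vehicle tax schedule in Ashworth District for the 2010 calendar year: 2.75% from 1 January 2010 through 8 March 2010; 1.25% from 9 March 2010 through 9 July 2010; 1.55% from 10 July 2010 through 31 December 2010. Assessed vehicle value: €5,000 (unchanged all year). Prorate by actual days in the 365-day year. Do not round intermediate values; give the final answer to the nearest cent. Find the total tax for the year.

1 January – 8 March 2010: 67 days at 2.75% → €5,000 × 2.75% × 67/365 = €25.2397
9 March – 9 July 2010: 123 days at 1.25% → €5,000 × 1.25% × 123/365 = €21.0616
10 July – 31 December 2010: 175 days at 1.55% → €5,000 × 1.55% × 175/365 = €37.1575
Total = €83.4589

€83.46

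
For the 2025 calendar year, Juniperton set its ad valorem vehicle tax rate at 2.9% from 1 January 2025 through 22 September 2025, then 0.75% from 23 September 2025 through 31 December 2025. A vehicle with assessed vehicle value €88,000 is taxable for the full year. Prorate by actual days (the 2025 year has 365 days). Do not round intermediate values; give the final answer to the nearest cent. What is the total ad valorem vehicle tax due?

€2,033.64

1 January – 22 September 2025: 265 days at 2.9% → €88,000 × 2.9% × 265/365 = €1,852.8219
23 September – 31 December 2025: 100 days at 0.75% → €88,000 × 0.75% × 100/365 = €180.8219
Total = €2,033.6438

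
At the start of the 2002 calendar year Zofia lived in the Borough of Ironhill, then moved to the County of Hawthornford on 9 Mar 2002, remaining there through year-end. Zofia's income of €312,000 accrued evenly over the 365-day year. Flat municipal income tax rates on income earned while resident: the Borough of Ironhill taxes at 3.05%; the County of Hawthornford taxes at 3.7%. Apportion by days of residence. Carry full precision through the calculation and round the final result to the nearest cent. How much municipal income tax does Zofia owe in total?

€11,171.74

The Borough of Ironhill, 1 Jan – 8 Mar 2002: 67 days → €312,000 × 3.05% × 67/365 = €1,746.7726
The County of Hawthornford, 9 Mar – 31 Dec 2002: 298 days → €312,000 × 3.7% × 298/365 = €9,424.9644
Total = €11,171.7370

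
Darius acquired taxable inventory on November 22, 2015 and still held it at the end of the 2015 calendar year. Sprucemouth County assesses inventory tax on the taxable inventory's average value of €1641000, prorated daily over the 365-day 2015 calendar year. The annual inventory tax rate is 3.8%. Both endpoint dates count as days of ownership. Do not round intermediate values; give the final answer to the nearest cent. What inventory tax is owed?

€6833.75

Days held (November 22 – December 31, 2015): 40 out of 365
Tax = €1641000 × 3.8% × 40/365 = €6833.7534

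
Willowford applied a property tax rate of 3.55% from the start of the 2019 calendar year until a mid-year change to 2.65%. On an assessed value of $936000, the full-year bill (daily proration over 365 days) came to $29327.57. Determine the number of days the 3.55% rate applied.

196 days

Let d = days at the first rate; then 365 − d days at the second rate.
$936000 × [3.55%·d + 2.65%·(365−d)] / 365 = $29327.57
Solving gives d = 196, so the new rate took effect on July 16, 2019.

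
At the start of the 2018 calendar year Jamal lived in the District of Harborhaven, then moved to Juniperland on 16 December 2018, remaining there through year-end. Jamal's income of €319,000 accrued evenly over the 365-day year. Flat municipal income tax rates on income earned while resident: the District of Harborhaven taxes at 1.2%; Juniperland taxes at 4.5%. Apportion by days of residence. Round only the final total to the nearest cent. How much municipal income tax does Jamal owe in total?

The District of Harborhaven, 1 January – 15 December 2018: 349 days → €319,000 × 1.2% × 349/365 = €3,660.1973
Juniperland, 16 December – 31 December 2018: 16 days → €319,000 × 4.5% × 16/365 = €629.2603
Total = €4,289.4575

€4,289.46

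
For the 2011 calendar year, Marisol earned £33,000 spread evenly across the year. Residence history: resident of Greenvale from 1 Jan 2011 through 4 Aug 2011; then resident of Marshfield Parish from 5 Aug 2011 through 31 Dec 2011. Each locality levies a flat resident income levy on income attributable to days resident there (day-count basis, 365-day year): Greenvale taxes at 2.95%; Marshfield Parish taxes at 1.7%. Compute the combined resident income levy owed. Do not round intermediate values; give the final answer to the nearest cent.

Greenvale, 1 Jan – 4 Aug 2011: 216 days → £33,000 × 2.95% × 216/365 = £576.0986
Marshfield Parish, 5 Aug – 31 Dec 2011: 149 days → £33,000 × 1.7% × 149/365 = £229.0110
Total = £805.1096

£805.11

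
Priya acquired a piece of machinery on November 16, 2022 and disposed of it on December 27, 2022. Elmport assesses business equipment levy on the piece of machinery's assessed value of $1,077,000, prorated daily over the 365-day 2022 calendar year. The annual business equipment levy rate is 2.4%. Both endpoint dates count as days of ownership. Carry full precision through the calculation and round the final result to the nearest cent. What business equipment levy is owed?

Days held (November 16 – December 27, 2022): 42 out of 365
Tax = $1,077,000 × 2.4% × 42/365 = $2,974.2904

$2,974.29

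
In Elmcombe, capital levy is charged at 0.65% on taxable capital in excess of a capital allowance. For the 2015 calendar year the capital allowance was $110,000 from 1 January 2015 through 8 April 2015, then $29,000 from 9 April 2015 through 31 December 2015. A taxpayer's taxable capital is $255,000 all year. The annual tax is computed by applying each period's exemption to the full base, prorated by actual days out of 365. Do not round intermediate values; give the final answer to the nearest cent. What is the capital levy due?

$1,327.64

1 January – 8 April 2015: 98 days, exemption $110,000 → ($255,000 − $110,000) × 0.65% × 98/365 = $253.0548
9 April – 31 December 2015: 267 days, exemption $29,000 → ($255,000 − $29,000) × 0.65% × 267/365 = $1,074.5836
Total = $1,327.6384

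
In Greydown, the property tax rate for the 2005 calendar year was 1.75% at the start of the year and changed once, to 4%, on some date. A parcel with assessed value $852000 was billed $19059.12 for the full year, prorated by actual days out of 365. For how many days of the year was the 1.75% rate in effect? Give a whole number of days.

Let d = days at the first rate; then 365 − d days at the second rate.
$852000 × [1.75%·d + 4%·(365−d)] / 365 = $19059.12
Solving gives d = 286, so the new rate took effect on 14 October 2005.

286 days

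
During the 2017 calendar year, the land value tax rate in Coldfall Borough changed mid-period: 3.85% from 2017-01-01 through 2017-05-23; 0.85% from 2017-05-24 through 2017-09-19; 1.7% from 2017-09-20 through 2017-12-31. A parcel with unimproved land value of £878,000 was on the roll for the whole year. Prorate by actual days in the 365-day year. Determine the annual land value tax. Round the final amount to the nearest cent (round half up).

£19,888.50

2017-01-01 to 2017-05-23: 143 days at 3.85% → £878,000 × 3.85% × 143/365 = £13,243.3671
2017-05-24 to 2017-09-19: 119 days at 0.85% → £878,000 × 0.85% × 119/365 = £2,433.1425
2017-09-20 to 2017-12-31: 103 days at 1.7% → £878,000 × 1.7% × 103/365 = £4,211.9945
Total = £19,888.5041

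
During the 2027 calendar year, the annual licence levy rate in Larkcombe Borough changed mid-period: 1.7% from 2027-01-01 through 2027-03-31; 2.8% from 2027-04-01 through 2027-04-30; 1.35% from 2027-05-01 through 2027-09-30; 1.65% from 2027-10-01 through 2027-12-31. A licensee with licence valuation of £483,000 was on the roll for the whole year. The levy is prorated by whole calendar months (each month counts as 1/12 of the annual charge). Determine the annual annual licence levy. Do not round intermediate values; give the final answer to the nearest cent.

£7,889.00

2027-01-01 to 2027-03-31: 3 months at 1.7% → £483,000 × 1.7% × 3/12 = £2,052.7500
2027-04-01 to 2027-04-30: 1 month at 2.8% → £483,000 × 2.8% × 1/12 = £1,127.0000
2027-05-01 to 2027-09-30: 5 months at 1.35% → £483,000 × 1.35% × 5/12 = £2,716.8750
2027-10-01 to 2027-12-31: 3 months at 1.65% → £483,000 × 1.65% × 3/12 = £1,992.3750
Total = £7,889.0000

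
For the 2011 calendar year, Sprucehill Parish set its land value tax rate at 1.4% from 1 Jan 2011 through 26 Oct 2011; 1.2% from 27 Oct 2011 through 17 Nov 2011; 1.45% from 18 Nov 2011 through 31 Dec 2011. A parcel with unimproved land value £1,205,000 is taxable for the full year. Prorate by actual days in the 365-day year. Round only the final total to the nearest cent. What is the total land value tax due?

1 Jan – 26 Oct 2011: 299 days at 1.4% → £1,205,000 × 1.4% × 299/365 = £13,819.5342
27 Oct – 17 Nov 2011: 22 days at 1.2% → £1,205,000 × 1.2% × 22/365 = £871.5616
18 Nov – 31 Dec 2011: 44 days at 1.45% → £1,205,000 × 1.45% × 44/365 = £2,106.2740
Total = £16,797.3699

£16,797.37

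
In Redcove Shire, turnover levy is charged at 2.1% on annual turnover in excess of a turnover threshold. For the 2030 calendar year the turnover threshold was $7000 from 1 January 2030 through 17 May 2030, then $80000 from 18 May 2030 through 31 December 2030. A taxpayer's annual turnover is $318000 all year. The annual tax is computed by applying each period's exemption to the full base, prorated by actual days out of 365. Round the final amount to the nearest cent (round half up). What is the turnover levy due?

$5573.40

1 January – 17 May 2030: 137 days, exemption $7000 → ($318000 − $7000) × 2.1% × 137/365 = $2451.3616
18 May – 31 December 2030: 228 days, exemption $80000 → ($318000 − $80000) × 2.1% × 228/365 = $3122.0384
Total = $5573.4000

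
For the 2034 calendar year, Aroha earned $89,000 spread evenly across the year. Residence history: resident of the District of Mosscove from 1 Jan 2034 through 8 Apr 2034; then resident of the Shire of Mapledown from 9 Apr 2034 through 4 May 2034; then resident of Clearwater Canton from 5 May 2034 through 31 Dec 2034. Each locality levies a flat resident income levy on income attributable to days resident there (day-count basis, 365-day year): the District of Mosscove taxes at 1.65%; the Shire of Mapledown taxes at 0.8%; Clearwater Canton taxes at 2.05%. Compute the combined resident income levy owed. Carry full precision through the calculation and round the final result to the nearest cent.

$1,649.67

The District of Mosscove, 1 Jan – 8 Apr 2034: 98 days → $89,000 × 1.65% × 98/365 = $394.2822
The Shire of Mapledown, 9 Apr – 4 May 2034: 26 days → $89,000 × 0.8% × 26/365 = $50.7178
Clearwater Canton, 5 May – 31 Dec 2034: 241 days → $89,000 × 2.05% × 241/365 = $1,204.6699
Total = $1,649.6699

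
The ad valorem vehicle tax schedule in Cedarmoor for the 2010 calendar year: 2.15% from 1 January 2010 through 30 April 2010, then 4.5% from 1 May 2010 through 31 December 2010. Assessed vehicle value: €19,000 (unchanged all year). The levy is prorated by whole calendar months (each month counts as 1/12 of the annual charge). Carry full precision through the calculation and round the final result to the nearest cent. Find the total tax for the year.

1 January – 30 April 2010: 4 months at 2.15% → €19,000 × 2.15% × 4/12 = €136.1667
1 May – 31 December 2010: 8 months at 4.5% → €19,000 × 4.5% × 8/12 = €570.0000
Total = €706.1667

€706.17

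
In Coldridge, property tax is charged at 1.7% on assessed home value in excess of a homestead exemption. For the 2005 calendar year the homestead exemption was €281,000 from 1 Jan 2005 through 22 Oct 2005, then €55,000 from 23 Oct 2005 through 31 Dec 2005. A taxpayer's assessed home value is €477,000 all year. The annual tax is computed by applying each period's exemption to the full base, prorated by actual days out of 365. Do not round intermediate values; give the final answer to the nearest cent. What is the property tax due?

€4,068.82

1 Jan – 22 Oct 2005: 295 days, exemption €281,000 → (€477,000 − €281,000) × 1.7% × 295/365 = €2,692.9863
23 Oct – 31 Dec 2005: 70 days, exemption €55,000 → (€477,000 − €55,000) × 1.7% × 70/365 = €1,375.8356
Total = €4,068.8219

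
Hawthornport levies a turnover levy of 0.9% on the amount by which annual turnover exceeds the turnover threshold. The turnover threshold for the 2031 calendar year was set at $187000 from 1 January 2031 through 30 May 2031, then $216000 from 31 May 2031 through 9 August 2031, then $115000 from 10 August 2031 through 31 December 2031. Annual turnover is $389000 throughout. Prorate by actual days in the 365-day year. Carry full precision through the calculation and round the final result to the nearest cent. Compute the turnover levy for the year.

$2022.88

1 January – 30 May 2031: 150 days, exemption $187000 → ($389000 − $187000) × 0.9% × 150/365 = $747.1233
31 May – 9 August 2031: 71 days, exemption $216000 → ($389000 − $216000) × 0.9% × 71/365 = $302.8685
10 August – 31 December 2031: 144 days, exemption $115000 → ($389000 − $115000) × 0.9% × 144/365 = $972.8877
Total = $2022.8795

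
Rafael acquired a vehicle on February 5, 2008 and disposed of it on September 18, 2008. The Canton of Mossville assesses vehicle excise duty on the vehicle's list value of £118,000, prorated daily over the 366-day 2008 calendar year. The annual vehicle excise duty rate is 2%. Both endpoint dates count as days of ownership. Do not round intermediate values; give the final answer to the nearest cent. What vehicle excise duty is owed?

£1,463.72

Days held (February 5 – September 18, 2008): 227 out of 366
Tax = £118,000 × 2% × 227/366 = £1,463.7158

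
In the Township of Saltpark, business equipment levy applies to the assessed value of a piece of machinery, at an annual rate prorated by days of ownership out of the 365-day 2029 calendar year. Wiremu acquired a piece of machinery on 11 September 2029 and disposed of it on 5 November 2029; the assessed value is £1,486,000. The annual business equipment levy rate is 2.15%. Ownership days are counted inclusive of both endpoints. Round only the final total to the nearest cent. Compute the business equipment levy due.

Days held (11 September – 5 November 2029): 56 out of 365
Tax = £1,486,000 × 2.15% × 56/365 = £4,901.7644

£4,901.76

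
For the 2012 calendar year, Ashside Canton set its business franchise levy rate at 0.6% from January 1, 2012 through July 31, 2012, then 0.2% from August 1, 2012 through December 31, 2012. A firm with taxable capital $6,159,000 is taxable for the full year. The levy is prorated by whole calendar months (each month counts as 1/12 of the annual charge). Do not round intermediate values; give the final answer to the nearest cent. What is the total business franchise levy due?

$26,689.00

January 1 – July 31, 2012: 7 months at 0.6% → $6,159,000 × 0.6% × 7/12 = $21,556.5000
August 1 – December 31, 2012: 5 months at 0.2% → $6,159,000 × 0.2% × 5/12 = $5,132.5000
Total = $26,689.0000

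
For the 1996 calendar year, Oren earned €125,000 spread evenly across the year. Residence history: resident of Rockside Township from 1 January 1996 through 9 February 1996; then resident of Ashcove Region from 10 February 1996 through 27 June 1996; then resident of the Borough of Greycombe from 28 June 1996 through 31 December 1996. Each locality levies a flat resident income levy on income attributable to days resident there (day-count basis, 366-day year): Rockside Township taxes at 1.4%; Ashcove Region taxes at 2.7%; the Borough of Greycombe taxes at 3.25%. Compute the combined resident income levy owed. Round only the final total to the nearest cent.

Rockside Township, 1 January – 9 February 1996: 40 days → €125,000 × 1.4% × 40/366 = €191.2568
Ashcove Region, 10 February – 27 June 1996: 139 days → €125,000 × 2.7% × 139/366 = €1,281.7623
The Borough of Greycombe, 28 June – 31 December 1996: 187 days → €125,000 × 3.25% × 187/366 = €2,075.6489
Total = €3,548.6680

€3,548.67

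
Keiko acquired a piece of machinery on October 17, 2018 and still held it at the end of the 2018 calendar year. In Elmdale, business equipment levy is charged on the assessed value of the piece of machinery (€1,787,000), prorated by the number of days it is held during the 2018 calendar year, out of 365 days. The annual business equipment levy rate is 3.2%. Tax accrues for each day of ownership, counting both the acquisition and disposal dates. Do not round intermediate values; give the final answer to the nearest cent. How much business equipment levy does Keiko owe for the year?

Days held (October 17 – December 31, 2018): 76 out of 365
Tax = €1,787,000 × 3.2% × 76/365 = €11,906.8055

€11,906.81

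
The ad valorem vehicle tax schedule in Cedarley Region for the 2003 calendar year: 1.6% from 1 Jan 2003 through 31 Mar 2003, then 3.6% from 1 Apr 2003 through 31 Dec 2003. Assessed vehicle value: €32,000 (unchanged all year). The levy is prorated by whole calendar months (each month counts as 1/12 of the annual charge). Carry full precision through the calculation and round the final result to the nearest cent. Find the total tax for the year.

1 Jan – 31 Mar 2003: 3 months at 1.6% → €32,000 × 1.6% × 3/12 = €128.0000
1 Apr – 31 Dec 2003: 9 months at 3.6% → €32,000 × 3.6% × 9/12 = €864.0000
Total = €992.0000

€992.00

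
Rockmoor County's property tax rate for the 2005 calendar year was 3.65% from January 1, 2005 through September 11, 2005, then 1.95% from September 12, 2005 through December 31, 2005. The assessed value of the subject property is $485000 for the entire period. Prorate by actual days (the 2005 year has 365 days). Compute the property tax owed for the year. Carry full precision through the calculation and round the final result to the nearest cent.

January 1 – September 11, 2005: 254 days at 3.65% → $485000 × 3.65% × 254/365 = $12319.0000
September 12 – December 31, 2005: 111 days at 1.95% → $485000 × 1.95% × 111/365 = $2876.1164
Total = $15195.1164

$15195.12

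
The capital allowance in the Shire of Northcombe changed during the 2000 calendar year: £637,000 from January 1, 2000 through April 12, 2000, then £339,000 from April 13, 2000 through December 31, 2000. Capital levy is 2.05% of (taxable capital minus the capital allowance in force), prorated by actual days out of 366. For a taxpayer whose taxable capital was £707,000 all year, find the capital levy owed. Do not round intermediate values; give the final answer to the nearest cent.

January 1 – April 12, 2000: 103 days, exemption £637,000 → (£707,000 − £637,000) × 2.05% × 103/366 = £403.8388
April 13 – December 31, 2000: 263 days, exemption £339,000 → (£707,000 − £339,000) × 2.05% × 263/366 = £5,420.9617
Total = £5,824.8005

£5,824.80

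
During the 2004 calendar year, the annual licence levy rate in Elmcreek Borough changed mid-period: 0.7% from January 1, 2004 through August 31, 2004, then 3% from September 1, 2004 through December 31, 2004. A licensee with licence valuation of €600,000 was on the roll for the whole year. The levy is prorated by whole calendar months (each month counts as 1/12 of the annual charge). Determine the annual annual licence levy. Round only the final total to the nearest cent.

€8,800.00

January 1 – August 31, 2004: 8 months at 0.7% → €600,000 × 0.7% × 8/12 = €2,800.0000
September 1 – December 31, 2004: 4 months at 3% → €600,000 × 3% × 4/12 = €6,000.0000
Total = €8,800.0000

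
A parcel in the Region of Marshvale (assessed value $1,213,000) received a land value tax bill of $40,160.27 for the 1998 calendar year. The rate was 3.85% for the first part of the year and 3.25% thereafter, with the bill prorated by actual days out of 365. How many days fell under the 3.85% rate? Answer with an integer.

37 days

Let d = days at the first rate; then 365 − d days at the second rate.
$1,213,000 × [3.85%·d + 3.25%·(365−d)] / 365 = $40,160.27
Solving gives d = 37, so the new rate took effect on 7 February 1998.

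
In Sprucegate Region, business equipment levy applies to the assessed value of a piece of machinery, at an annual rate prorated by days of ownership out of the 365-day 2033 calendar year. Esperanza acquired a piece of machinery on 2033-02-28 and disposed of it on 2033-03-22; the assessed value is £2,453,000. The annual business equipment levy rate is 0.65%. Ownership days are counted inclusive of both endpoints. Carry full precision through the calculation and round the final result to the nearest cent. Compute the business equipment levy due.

£1,004.72

Days held (2033-02-28 to 2033-03-22): 23 out of 365
Tax = £2,453,000 × 0.65% × 23/365 = £1,004.7219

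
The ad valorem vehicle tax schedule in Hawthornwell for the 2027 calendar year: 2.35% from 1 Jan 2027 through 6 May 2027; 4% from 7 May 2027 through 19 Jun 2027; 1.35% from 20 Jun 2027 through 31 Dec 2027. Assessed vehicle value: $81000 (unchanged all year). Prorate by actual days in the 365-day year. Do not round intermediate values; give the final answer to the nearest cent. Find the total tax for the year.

$1631.87

1 Jan – 6 May 2027: 126 days at 2.35% → $81000 × 2.35% × 126/365 = $657.0986
7 May – 19 Jun 2027: 44 days at 4% → $81000 × 4% × 44/365 = $390.5753
20 Jun – 31 Dec 2027: 195 days at 1.35% → $81000 × 1.35% × 195/365 = $584.1986
Total = $1631.8726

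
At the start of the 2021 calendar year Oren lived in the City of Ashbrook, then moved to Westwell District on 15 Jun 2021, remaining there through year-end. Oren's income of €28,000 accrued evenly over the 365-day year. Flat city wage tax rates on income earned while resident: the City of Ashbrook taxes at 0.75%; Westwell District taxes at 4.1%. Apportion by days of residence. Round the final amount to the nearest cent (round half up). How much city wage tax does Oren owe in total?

The City of Ashbrook, 1 Jan – 14 Jun 2021: 165 days → €28,000 × 0.75% × 165/365 = €94.9315
Westwell District, 15 Jun – 31 Dec 2021: 200 days → €28,000 × 4.1% × 200/365 = €629.0411
Total = €723.9726

€723.97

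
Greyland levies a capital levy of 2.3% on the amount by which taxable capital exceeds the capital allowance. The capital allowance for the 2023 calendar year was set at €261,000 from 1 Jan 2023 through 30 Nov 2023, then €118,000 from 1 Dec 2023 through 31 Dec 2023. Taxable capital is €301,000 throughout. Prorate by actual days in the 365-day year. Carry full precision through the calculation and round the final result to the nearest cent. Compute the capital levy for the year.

€1,199.34

1 Jan – 30 Nov 2023: 334 days, exemption €261,000 → (€301,000 − €261,000) × 2.3% × 334/365 = €841.8630
1 Dec – 31 Dec 2023: 31 days, exemption €118,000 → (€301,000 − €118,000) × 2.3% × 31/365 = €357.4767
Total = €1,199.3397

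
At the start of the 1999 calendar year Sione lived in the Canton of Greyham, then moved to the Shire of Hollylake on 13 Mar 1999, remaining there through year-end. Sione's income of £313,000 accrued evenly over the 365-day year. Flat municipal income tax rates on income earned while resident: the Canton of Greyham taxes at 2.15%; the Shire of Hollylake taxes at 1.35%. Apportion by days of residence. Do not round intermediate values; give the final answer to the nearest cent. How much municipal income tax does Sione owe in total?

£4,712.58

The Canton of Greyham, 1 Jan – 12 Mar 1999: 71 days → £313,000 × 2.15% × 71/365 = £1,309.0260
The Shire of Hollylake, 13 Mar – 31 Dec 1999: 294 days → £313,000 × 1.35% × 294/365 = £3,403.5534
Total = £4,712.5795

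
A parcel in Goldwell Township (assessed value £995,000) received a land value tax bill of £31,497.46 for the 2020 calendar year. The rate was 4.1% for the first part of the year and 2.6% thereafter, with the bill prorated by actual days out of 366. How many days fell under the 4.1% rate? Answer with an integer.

Let d = days at the first rate; then 366 − d days at the second rate.
£995,000 × [4.1%·d + 2.6%·(366−d)] / 366 = £31,497.46
Solving gives d = 138, so the new rate took effect on 18 May 2020.

138 days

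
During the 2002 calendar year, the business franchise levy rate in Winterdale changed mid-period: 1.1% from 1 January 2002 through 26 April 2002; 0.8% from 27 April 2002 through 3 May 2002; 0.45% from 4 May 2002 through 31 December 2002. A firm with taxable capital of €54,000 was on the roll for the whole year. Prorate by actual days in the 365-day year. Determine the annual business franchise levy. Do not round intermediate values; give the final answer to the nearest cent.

1 January – 26 April 2002: 116 days at 1.1% → €54,000 × 1.1% × 116/365 = €188.7781
27 April – 3 May 2002: 7 days at 0.8% → €54,000 × 0.8% × 7/365 = €8.2849
4 May – 31 December 2002: 242 days at 0.45% → €54,000 × 0.45% × 242/365 = €161.1123
Total = €358.1753

€358.18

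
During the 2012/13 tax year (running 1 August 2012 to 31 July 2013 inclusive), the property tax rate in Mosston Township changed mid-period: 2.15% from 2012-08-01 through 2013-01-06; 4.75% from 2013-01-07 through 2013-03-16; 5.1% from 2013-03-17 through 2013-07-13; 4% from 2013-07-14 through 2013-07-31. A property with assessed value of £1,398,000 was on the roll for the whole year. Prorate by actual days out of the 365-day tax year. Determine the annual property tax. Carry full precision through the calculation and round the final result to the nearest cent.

2012-08-01 to 2013-01-06: 159 days at 2.15% → £1,398,000 × 2.15% × 159/365 = £13,093.3233
2013-01-07 to 2013-03-16: 69 days at 4.75% → £1,398,000 × 4.75% × 69/365 = £12,553.2740
2013-03-17 to 2013-07-13: 119 days at 5.1% → £1,398,000 × 5.1% × 119/365 = £23,245.1014
2013-07-14 to 2013-07-31: 18 days at 4% → £1,398,000 × 4% × 18/365 = £2,757.6986
Total = £51,649.3973

£51,649.40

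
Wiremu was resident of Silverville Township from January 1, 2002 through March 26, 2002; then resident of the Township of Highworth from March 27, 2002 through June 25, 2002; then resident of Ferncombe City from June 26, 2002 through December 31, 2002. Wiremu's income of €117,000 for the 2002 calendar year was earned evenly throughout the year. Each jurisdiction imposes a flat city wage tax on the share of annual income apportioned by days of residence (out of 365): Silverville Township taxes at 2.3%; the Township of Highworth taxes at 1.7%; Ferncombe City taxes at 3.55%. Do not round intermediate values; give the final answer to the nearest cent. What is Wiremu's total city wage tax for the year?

Silverville Township, January 1 – March 26, 2002: 85 days → €117,000 × 2.3% × 85/365 = €626.6712
The Township of Highworth, March 27 – June 25, 2002: 91 days → €117,000 × 1.7% × 91/365 = €495.8877
Ferncombe City, June 26 – December 31, 2002: 189 days → €117,000 × 3.55% × 189/365 = €2,150.7164
Total = €3,273.2753

€3,273.28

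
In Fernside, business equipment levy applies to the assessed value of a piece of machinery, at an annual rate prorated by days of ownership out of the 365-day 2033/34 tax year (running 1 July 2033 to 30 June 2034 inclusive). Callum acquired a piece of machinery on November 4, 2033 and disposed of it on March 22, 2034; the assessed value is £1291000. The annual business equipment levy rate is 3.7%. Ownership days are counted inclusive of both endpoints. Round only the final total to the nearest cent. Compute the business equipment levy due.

Days held (November 4, 2033 – March 22, 2034): 139 out of 365
Tax = £1291000 × 3.7% × 139/365 = £18190.7205

£18190.72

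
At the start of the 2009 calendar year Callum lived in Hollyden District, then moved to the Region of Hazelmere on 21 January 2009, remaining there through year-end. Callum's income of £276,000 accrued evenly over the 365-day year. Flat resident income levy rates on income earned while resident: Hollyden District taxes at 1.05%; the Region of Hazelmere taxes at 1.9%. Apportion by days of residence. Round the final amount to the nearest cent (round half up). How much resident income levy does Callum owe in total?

Hollyden District, 1 January – 20 January 2009: 20 days → £276,000 × 1.05% × 20/365 = £158.7945
The Region of Hazelmere, 21 January – 31 December 2009: 345 days → £276,000 × 1.9% × 345/365 = £4,956.6575
Total = £5,115.4521

£5,115.45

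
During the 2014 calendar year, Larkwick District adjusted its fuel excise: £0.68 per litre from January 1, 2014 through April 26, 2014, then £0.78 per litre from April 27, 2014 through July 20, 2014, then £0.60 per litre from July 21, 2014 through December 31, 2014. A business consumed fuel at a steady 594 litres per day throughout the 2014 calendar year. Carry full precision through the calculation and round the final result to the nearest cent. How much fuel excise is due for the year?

January 1 – April 26, 2014: 116 days × 594 litres/day = 68,904 litres at £0.68/litre → £46854.72
April 27 – July 20, 2014: 85 days × 594 litres/day = 50,490 litres at £0.78/litre → £39382.20
July 21 – December 31, 2014: 164 days × 594 litres/day = 97,416 litres at £0.60/litre → £58449.60

£144686.52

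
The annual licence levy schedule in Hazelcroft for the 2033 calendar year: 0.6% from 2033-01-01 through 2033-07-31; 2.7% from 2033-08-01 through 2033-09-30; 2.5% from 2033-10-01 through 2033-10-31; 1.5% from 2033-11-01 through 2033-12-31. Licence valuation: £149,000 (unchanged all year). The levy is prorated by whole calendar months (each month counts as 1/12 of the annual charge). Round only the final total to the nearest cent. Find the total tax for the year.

2033-01-01 to 2033-07-31: 7 months at 0.6% → £149,000 × 0.6% × 7/12 = £521.5000
2033-08-01 to 2033-09-30: 2 months at 2.7% → £149,000 × 2.7% × 2/12 = £670.5000
2033-10-01 to 2033-10-31: 1 month at 2.5% → £149,000 × 2.5% × 1/12 = £310.4167
2033-11-01 to 2033-12-31: 2 months at 1.5% → £149,000 × 1.5% × 2/12 = £372.5000
Total = £1,874.9167

£1,874.92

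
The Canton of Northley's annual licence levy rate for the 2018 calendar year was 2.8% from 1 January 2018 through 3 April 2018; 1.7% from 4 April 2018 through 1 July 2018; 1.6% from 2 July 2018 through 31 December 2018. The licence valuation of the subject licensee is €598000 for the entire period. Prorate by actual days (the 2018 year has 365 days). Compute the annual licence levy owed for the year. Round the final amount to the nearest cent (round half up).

€11542.22

1 January – 3 April 2018: 93 days at 2.8% → €598000 × 2.8% × 93/365 = €4266.2795
4 April – 1 July 2018: 89 days at 1.7% → €598000 × 1.7% × 89/365 = €2478.8329
2 July – 31 December 2018: 183 days at 1.6% → €598000 × 1.6% × 183/365 = €4797.1068
Total = €11542.2192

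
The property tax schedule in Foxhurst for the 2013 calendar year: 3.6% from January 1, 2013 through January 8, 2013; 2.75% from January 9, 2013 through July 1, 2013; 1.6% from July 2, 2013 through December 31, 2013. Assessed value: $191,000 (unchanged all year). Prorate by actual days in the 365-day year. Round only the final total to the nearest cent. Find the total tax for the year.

January 1 – January 8, 2013: 8 days at 3.6% → $191,000 × 3.6% × 8/365 = $150.7068
January 9 – July 1, 2013: 174 days at 2.75% → $191,000 × 2.75% × 174/365 = $2,503.9315
July 2 – December 31, 2013: 183 days at 1.6% → $191,000 × 1.6% × 183/365 = $1,532.1863
Total = $4,186.8247

$4,186.82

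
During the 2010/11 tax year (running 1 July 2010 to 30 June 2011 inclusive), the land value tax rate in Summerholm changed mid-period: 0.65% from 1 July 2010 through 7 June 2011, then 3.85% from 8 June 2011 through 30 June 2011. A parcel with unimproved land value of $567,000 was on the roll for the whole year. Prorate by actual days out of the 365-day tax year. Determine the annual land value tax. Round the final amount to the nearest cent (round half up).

$4,828.82

1 July 2010 – 7 June 2011: 342 days at 0.65% → $567,000 × 0.65% × 342/365 = $3,453.2630
8 June – 30 June 2011: 23 days at 3.85% → $567,000 × 3.85% × 23/365 = $1,375.5575
Total = $4,828.8205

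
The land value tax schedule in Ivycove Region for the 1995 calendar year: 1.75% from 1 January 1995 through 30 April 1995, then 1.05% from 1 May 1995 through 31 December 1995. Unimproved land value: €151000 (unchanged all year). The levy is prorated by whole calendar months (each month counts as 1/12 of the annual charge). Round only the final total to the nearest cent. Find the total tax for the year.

€1937.83

1 January – 30 April 1995: 4 months at 1.75% → €151000 × 1.75% × 4/12 = €880.8333
1 May – 31 December 1995: 8 months at 1.05% → €151000 × 1.05% × 8/12 = €1057.0000
Total = €1937.8333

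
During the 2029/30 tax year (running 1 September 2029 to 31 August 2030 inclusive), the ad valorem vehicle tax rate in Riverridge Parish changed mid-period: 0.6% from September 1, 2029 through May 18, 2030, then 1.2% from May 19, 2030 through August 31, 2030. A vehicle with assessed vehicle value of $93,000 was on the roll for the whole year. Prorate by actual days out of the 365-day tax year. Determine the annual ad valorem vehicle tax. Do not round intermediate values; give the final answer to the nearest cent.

September 1, 2029 – May 18, 2030: 260 days at 0.6% → $93,000 × 0.6% × 260/365 = $397.4795
May 19 – August 31, 2030: 105 days at 1.2% → $93,000 × 1.2% × 105/365 = $321.0411
Total = $718.5205

$718.52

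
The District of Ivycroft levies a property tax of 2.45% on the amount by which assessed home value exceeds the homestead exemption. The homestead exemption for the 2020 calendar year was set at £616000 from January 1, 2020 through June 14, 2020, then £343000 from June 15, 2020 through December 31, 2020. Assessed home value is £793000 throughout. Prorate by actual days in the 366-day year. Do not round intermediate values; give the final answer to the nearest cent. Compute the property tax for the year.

January 1 – June 14, 2020: 166 days, exemption £616000 → (£793000 − £616000) × 2.45% × 166/366 = £1966.8279
June 15 – December 31, 2020: 200 days, exemption £343000 → (£793000 − £343000) × 2.45% × 200/366 = £6024.5902
Total = £7991.4180

£7991.42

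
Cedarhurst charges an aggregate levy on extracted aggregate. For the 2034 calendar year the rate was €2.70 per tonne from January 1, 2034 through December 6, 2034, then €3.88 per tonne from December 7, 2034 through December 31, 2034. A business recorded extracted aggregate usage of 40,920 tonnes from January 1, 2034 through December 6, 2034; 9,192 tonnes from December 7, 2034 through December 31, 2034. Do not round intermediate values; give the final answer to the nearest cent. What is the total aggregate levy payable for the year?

January 1 – December 6, 2034: 40,920 tonnes at €2.70/tonne → €110,484.00
December 7 – December 31, 2034: 9,192 tonnes at €3.88/tonne → €35,664.96

€146,148.96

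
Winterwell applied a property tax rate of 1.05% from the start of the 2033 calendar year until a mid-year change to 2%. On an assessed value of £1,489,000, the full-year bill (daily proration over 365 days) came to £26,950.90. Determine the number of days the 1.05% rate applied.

73 days

Let d = days at the first rate; then 365 − d days at the second rate.
£1,489,000 × [1.05%·d + 2%·(365−d)] / 365 = £26,950.90
Solving gives d = 73, so the new rate took effect on 15 March 2033.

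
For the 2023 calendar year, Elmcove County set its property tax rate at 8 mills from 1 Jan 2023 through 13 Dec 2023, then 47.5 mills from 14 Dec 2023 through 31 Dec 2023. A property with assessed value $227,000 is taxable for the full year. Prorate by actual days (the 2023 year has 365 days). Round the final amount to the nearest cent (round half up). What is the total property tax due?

1 Jan – 13 Dec 2023: 347 days at 8 mills → $227,000 × 0.8% × 347/365 = $1,726.4438
14 Dec – 31 Dec 2023: 18 days at 47.5 mills → $227,000 × 4.75% × 18/365 = $531.7397
Total = $2,258.1836

$2,258.18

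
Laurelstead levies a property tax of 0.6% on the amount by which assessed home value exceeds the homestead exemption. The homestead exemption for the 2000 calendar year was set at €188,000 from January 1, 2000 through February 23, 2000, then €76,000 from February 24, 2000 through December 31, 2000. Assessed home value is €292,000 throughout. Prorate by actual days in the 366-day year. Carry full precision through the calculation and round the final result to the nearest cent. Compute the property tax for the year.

€1,196.85

January 1 – February 23, 2000: 54 days, exemption €188,000 → (€292,000 − €188,000) × 0.6% × 54/366 = €92.0656
February 24 – December 31, 2000: 312 days, exemption €76,000 → (€292,000 − €76,000) × 0.6% × 312/366 = €1,104.7869
Total = €1,196.8525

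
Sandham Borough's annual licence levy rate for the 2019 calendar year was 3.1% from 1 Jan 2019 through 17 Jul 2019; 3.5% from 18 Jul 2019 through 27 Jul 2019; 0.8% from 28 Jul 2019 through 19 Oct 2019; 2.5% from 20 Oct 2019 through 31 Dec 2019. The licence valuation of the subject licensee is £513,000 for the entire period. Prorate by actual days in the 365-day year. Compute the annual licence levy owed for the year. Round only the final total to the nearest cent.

£12,628.23

1 Jan – 17 Jul 2019: 198 days at 3.1% → £513,000 × 3.1% × 198/365 = £8,626.8329
18 Jul – 27 Jul 2019: 10 days at 3.5% → £513,000 × 3.5% × 10/365 = £491.9178
28 Jul – 19 Oct 2019: 84 days at 0.8% → £513,000 × 0.8% × 84/365 = £944.4822
20 Oct – 31 Dec 2019: 73 days at 2.5% → £513,000 × 2.5% × 73/365 = £2,565.0000
Total = £12,628.2329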